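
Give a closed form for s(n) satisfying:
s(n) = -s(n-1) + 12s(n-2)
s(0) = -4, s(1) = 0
Characteristic equation: x² + x - 12 = 0, which factors as (x - (-4))(x - (3)) = 0.
Roots r₁ = -4, r₂ = 3 (distinct).
General solution: s(n) = A·(-4)^n + B·(3)^n.
From s(0) = -4: A + B = -4.
From s(1) = 0: -4A + 3B = 0.
Solving: A = - \frac{12}{7}, B = - \frac{16}{7}.
So s(n) = - \frac{12 \left(-4\right)^{n}}{7} - \frac{16 \cdot 3^{n}}{7}.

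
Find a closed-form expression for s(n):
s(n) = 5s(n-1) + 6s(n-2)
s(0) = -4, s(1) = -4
Characteristic equation: x² - 5x - 6 = 0, which factors as (x - (-1))(x - (6)) = 0.
Roots r₁ = -1, r₂ = 6 (distinct).
General solution: s(n) = A·(-1)^n + B·(6)^n.
From s(0) = -4: A + B = -4.
From s(1) = -4: -A + 6B = -4.
Solving: A = - \frac{20}{7}, B = - \frac{8}{7}.
So s(n) = - \frac{20 \left(-1\right)^{n}}{7} - \frac{8 \cdot 6^{n}}{7}.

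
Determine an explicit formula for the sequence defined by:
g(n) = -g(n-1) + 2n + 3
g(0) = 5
First-order linear with linear forcing.
Homogeneous solution: g_h(n) = A·(-1)^n.
Try particular g_p(n) = pn + q. Substituting:
  pn + q = -(p(n-1) + q) + 2n + 3.
Matching the n-coefficient: p = -p + 2 ⇒ p = 1.
Matching constants: q = p - q + 3 ⇒ q = 2.
General: g(n) = A·(-1)^n + n + 2.
Apply g(0) = 5: A + 2 = 5 ⇒ A = 3.
So g(n) = 3 \left(-1\right)^{n} + n + 2.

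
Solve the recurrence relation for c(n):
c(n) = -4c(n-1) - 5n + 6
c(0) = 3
First-order linear with linear forcing.
Homogeneous solution: c_h(n) = A·(-4)^n.
Try particular c_p(n) = pn + q. Substituting:
  pn + q = -4(p(n-1) + q) - 5n + 6.
Matching the n-coefficient: p = -4p - 5 ⇒ p = -1.
Matching constants: q = 4p - 4q + 6 ⇒ q = \frac{2}{5}.
General: c(n) = A·(-4)^n - n + \frac{2}{5}.
Apply c(0) = 3: A + \frac{2}{5} = 3 ⇒ A = \frac{13}{5}.
So c(n) = \frac{13 \left(-4\right)^{n}}{5} - n + \frac{2}{5}.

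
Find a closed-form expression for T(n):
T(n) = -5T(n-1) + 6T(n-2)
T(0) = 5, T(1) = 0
Characteristic equation: x² + 5x - 6 = 0, which factors as (x - (1))(x - (-6)) = 0.
Roots r₁ = 1, r₂ = -6 (distinct).
General solution: T(n) = A·(1)^n + B·(-6)^n.
From T(0) = 5: A + B = 5.
From T(1) = 0: A - 6B = 0.
Solving: A = \frac{30}{7}, B = \frac{5}{7}.
So T(n) = \frac{5 \left(-6\right)^{n}}{7} + \frac{30}{7}.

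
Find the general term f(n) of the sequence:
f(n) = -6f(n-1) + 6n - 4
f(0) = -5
First-order linear with linear forcing.
Homogeneous solution: f_h(n) = A·(-6)^n.
Try particular f_p(n) = pn + q. Substituting:
  pn + q = -6(p(n-1) + q) + 6n - 4.
Matching the n-coefficient: p = -6p + 6 ⇒ p = \frac{6}{7}.
Matching constants: q = 6p - 6q - 4 ⇒ q = \frac{8}{49}.
General: f(n) = A·(-6)^n + \frac{6 n}{7} + \frac{8}{49}.
Apply f(0) = -5: A + \frac{8}{49} = -5 ⇒ A = - \frac{253}{49}.
So f(n) = - \frac{253 \left(-6\right)^{n}}{49} + \frac{6 n}{7} + \frac{8}{49}.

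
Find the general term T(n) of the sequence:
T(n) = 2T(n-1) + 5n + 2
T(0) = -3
First-order linear with linear forcing.
Homogeneous solution: T_h(n) = A·(2)^n.
Try particular T_p(n) = pn + q. Substituting:
  pn + q = 2(p(n-1) + q) + 5n + 2.
Matching the n-coefficient: p = 2p + 5 ⇒ p = -5.
Matching constants: q = -2p + 2q + 2 ⇒ q = -12.
General: T(n) = A·(2)^n - 5 n - 12.
Apply T(0) = -3: A - 12 = -3 ⇒ A = 9.
So T(n) = 9 \cdot 2^{n} - 5 n - 12.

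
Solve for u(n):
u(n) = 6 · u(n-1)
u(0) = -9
Pure geometric recurrence with ratio 6.
By induction u(n) = u(0) · (6)^n = - 9 \cdot 6^{n}.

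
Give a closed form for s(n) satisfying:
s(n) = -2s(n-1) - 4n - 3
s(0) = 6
First-order linear with linear forcing.
Homogeneous solution: s_h(n) = A·(-2)^n.
Try particular s_p(n) = pn + q. Substituting:
  pn + q = -2(p(n-1) + q) - 4n - 3.
Matching the n-coefficient: p = -2p - 4 ⇒ p = - \frac{4}{3}.
Matching constants: q = 2p - 2q - 3 ⇒ q = - \frac{17}{9}.
General: s(n) = A·(-2)^n - \frac{4 n}{3} - \frac{17}{9}.
Apply s(0) = 6: A - \frac{17}{9} = 6 ⇒ A = \frac{71}{9}.
So s(n) = \frac{71 \left(-2\right)^{n}}{9} - \frac{4 n}{3} - \frac{17}{9}.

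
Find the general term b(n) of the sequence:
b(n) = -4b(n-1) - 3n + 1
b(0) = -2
First-order linear with linear forcing.
Homogeneous solution: b_h(n) = A·(-4)^n.
Try particular b_p(n) = pn + q. Substituting:
  pn + q = -4(p(n-1) + q) - 3n + 1.
Matching the n-coefficient: p = -4p - 3 ⇒ p = - \frac{3}{5}.
Matching constants: q = 4p - 4q + 1 ⇒ q = - \frac{7}{25}.
General: b(n) = A·(-4)^n - \frac{3 n}{5} - \frac{7}{25}.
Apply b(0) = -2: A - \frac{7}{25} = -2 ⇒ A = - \frac{43}{25}.
So b(n) = - \frac{43 \left(-4\right)^{n}}{25} - \frac{3 n}{5} - \frac{7}{25}.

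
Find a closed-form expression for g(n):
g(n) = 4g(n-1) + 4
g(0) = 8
First-order linear non-homogeneous.
Homogeneous solution: g_h(n) = A·(4)^n.
Try constant particular solution g_p = K: K = 4K + 4 ⇒ K = - \frac{4}{3}.
General: g(n) = A·(4)^n - \frac{4}{3}.
Apply g(0) = 8: A - \frac{4}{3} = 8 ⇒ A = \frac{28}{3}.
So g(n) = \frac{28 \cdot 4^{n}}{3} - \frac{4}{3}.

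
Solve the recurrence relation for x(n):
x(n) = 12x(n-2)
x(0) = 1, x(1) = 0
Characteristic equation: x² - 12 = 0.
Discriminant Δ = (0)² + 4·(12) = 48.
Roots r₁,₂ = (0 ± √48)/2, so r₁ = 2 \sqrt{3}, r₂ = - 2 \sqrt{3}.
General solution: x(n) = A·r₁^n + B·r₂^n.
From the initial conditions, A + B = 1 and r₁A + r₂B = 0.
Since r₁ - r₂ = √48: A = (0 - (1)r₂)/√48 = \frac{1}{2}, and B = 1 - A = \frac{1}{2}.
So x(n) = \left(\frac{1}{2}\right)\left(2 \sqrt{3}\right)^n + \left(\frac{1}{2}\right)\left(- 2 \sqrt{3}\right)^n.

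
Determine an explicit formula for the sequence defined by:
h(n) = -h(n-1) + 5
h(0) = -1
First-order linear non-homogeneous.
Homogeneous solution: h_h(n) = A·(-1)^n.
Try constant particular solution h_p = K: K = -K + 5 ⇒ K = \frac{5}{2}.
General: h(n) = A·(-1)^n + \frac{5}{2}.
Apply h(0) = -1: A + \frac{5}{2} = -1 ⇒ A = - \frac{7}{2}.
So h(n) = \frac{5}{2} - \frac{7 \left(-1\right)^{n}}{2}.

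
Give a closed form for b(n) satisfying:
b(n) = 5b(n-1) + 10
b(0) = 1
First-order linear non-homogeneous.
Homogeneous solution: b_h(n) = A·(5)^n.
Try constant particular solution b_p = K: K = 5K + 10 ⇒ K = - \frac{5}{2}.
General: b(n) = A·(5)^n - \frac{5}{2}.
Apply b(0) = 1: A - \frac{5}{2} = 1 ⇒ A = \frac{7}{2}.
So b(n) = \frac{7 \cdot 5^{n}}{2} - \frac{5}{2}.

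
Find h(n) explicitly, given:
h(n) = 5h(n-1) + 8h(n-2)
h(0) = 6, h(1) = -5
Characteristic equation: x² - 5x - 8 = 0.
Discriminant Δ = (5)² + 4·(8) = 57.
Roots r₁,₂ = (5 ± √57)/2, so r₁ = \frac{5}{2} + \frac{\sqrt{57}}{2}, r₂ = \frac{5}{2} - \frac{\sqrt{57}}{2}.
General solution: h(n) = A·r₁^n + B·r₂^n.
From the initial conditions, A + B = 6 and r₁A + r₂B = -5.
Since r₁ - r₂ = √57: A = (-5 - (6)r₂)/√57 = 3 - \frac{20 \sqrt{57}}{57}, and B = 6 - A = \frac{20 \sqrt{57}}{57} + 3.
So h(n) = \left(3 - \frac{20 \sqrt{57}}{57}\right)\left(\frac{5}{2} + \frac{\sqrt{57}}{2}\right)^n + \left(\frac{20 \sqrt{57}}{57} + 3\right)\left(\frac{5}{2} - \frac{\sqrt{57}}{2}\right)^n.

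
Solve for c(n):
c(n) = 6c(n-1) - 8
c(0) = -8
First-order linear non-homogeneous.
Homogeneous solution: c_h(n) = A·(6)^n.
Try constant particular solution c_p = K: K = 6K - 8 ⇒ K = \frac{8}{5}.
General: c(n) = A·(6)^n + \frac{8}{5}.
Apply c(0) = -8: A + \frac{8}{5} = -8 ⇒ A = - \frac{48}{5}.
So c(n) = \frac{8}{5} - \frac{48 \cdot 6^{n}}{5}.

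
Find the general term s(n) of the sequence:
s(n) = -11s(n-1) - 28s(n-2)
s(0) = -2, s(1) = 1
Characteristic equation: x² + 11x + 28 = 0, which factors as (x - (-7))(x - (-4)) = 0.
Roots r₁ = -7, r₂ = -4 (distinct).
General solution: s(n) = A·(-7)^n + B·(-4)^n.
From s(0) = -2: A + B = -2.
From s(1) = 1: -7A - 4B = 1.
Solving: A = \frac{7}{3}, B = - \frac{13}{3}.
So s(n) = - \frac{13 \left(-4\right)^{n}}{3} + \frac{7 \left(-7\right)^{n}}{3}.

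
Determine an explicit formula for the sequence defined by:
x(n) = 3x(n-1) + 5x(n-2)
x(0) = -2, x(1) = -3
Characteristic equation: x² - 3x - 5 = 0.
Discriminant Δ = (3)² + 4·(5) = 29.
Roots r₁,₂ = (3 ± √29)/2, so r₁ = \frac{3}{2} + \frac{\sqrt{29}}{2}, r₂ = \frac{3}{2} - \frac{\sqrt{29}}{2}.
General solution: x(n) = A·r₁^n + B·r₂^n.
From the initial conditions, A + B = -2 and r₁A + r₂B = -3.
Since r₁ - r₂ = √29: A = (-3 - (-2)r₂)/√29 = -1, and B = -2 - A = -1.
So x(n) = \left(-1\right)\left(\frac{3}{2} + \frac{\sqrt{29}}{2}\right)^n + \left(-1\right)\left(\frac{3}{2} - \frac{\sqrt{29}}{2}\right)^n.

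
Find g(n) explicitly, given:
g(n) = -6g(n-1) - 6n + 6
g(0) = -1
First-order linear with linear forcing.
Homogeneous solution: g_h(n) = A·(-6)^n.
Try particular g_p(n) = pn + q. Substituting:
  pn + q = -6(p(n-1) + q) - 6n + 6.
Matching the n-coefficient: p = -6p - 6 ⇒ p = - \frac{6}{7}.
Matching constants: q = 6p - 6q + 6 ⇒ q = \frac{6}{49}.
General: g(n) = A·(-6)^n - \frac{6 n}{7} + \frac{6}{49}.
Apply g(0) = -1: A + \frac{6}{49} = -1 ⇒ A = - \frac{55}{49}.
So g(n) = - \frac{55 \left(-6\right)^{n}}{49} - \frac{6 n}{7} + \frac{6}{49}.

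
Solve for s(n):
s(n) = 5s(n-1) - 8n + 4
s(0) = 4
First-order linear with linear forcing.
Homogeneous solution: s_h(n) = A·(5)^n.
Try particular s_p(n) = pn + q. Substituting:
  pn + q = 5(p(n-1) + q) - 8n + 4.
Matching the n-coefficient: p = 5p - 8 ⇒ p = 2.
Matching constants: q = -5p + 5q + 4 ⇒ q = \frac{3}{2}.
General: s(n) = A·(5)^n + 2 n + \frac{3}{2}.
Apply s(0) = 4: A + \frac{3}{2} = 4 ⇒ A = \frac{5}{2}.
So s(n) = \frac{5 \cdot 5^{n}}{2} + 2 n + \frac{3}{2}.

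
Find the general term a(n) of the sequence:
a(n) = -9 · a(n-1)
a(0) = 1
Pure geometric recurrence with ratio -9.
By induction a(n) = a(0) · (-9)^n = \left(-9\right)^{n}.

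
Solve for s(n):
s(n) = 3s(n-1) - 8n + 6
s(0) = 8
First-order linear with linear forcing.
Homogeneous solution: s_h(n) = A·(3)^n.
Try particular s_p(n) = pn + q. Substituting:
  pn + q = 3(p(n-1) + q) - 8n + 6.
Matching the n-coefficient: p = 3p - 8 ⇒ p = 4.
Matching constants: q = -3p + 3q + 6 ⇒ q = 3.
General: s(n) = A·(3)^n + 4 n + 3.
Apply s(0) = 8: A + 3 = 8 ⇒ A = 5.
So s(n) = 5 \cdot 3^{n} + 4 n + 3.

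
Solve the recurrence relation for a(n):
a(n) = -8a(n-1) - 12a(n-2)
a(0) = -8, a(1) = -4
Characteristic equation: x² + 8x + 12 = 0, which factors as (x - (-2))(x - (-6)) = 0.
Roots r₁ = -2, r₂ = -6 (distinct).
General solution: a(n) = A·(-2)^n + B·(-6)^n.
From a(0) = -8: A + B = -8.
From a(1) = -4: -2A - 6B = -4.
Solving: A = -13, B = 5.
So a(n) = - 13 \left(-2\right)^{n} + 5 \left(-6\right)^{n}.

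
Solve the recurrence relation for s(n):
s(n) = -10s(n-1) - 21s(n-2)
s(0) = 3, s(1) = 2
Characteristic equation: x² + 10x + 21 = 0, which factors as (x - (-3))(x - (-7)) = 0.
Roots r₁ = -3, r₂ = -7 (distinct).
General solution: s(n) = A·(-3)^n + B·(-7)^n.
From s(0) = 3: A + B = 3.
From s(1) = 2: -3A - 7B = 2.
Solving: A = \frac{23}{4}, B = - \frac{11}{4}.
So s(n) = \frac{23 \left(-3\right)^{n}}{4} - \frac{11 \left(-7\right)^{n}}{4}.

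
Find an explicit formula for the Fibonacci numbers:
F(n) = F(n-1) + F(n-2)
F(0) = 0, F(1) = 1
This is the Fibonacci sequence.
Characteristic equation: x² - x - 1 = 0; roots r₁ = \frac{1}{2} + \frac{\sqrt{5}}{2}, r₂ = \frac{1}{2} - \frac{\sqrt{5}}{2}.
General: F(n) = A·r₁^n + B·r₂^n. Solving with F(0)=0, F(1)=1 gives A = \frac{\sqrt{5}}{5}, B = - \frac{\sqrt{5}}{5}.
So F(n) = \frac{2^{- n} \sqrt{5} \left(- \left(1 - \sqrt{5}\right)^{n} + \left(1 + \sqrt{5}\right)^{n}\right)}{5}.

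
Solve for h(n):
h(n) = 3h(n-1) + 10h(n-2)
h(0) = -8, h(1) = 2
Characteristic equation: x² - 3x - 10 = 0, which factors as (x - (5))(x - (-2)) = 0.
Roots r₁ = 5, r₂ = -2 (distinct).
General solution: h(n) = A·(5)^n + B·(-2)^n.
From h(0) = -8: A + B = -8.
From h(1) = 2: 5A - 2B = 2.
Solving: A = -2, B = -6.
So h(n) = - 6 \left(-2\right)^{n} - 2 \cdot 5^{n}.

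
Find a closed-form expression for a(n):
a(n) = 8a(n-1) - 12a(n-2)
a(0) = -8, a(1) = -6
Characteristic equation: x² - 8x + 12 = 0, which factors as (x - (2))(x - (6)) = 0.
Roots r₁ = 2, r₂ = 6 (distinct).
General solution: a(n) = A·(2)^n + B·(6)^n.
From a(0) = -8: A + B = -8.
From a(1) = -6: 2A + 6B = -6.
Solving: A = - \frac{21}{2}, B = \frac{5}{2}.
So a(n) = - \frac{21 \cdot 2^{n}}{2} + \frac{5 \cdot 6^{n}}{2}.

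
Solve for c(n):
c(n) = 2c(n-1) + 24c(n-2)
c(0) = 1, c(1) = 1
Characteristic equation: x² - 2x - 24 = 0, which factors as (x - (-4))(x - (6)) = 0.
Roots r₁ = -4, r₂ = 6 (distinct).
General solution: c(n) = A·(-4)^n + B·(6)^n.
From c(0) = 1: A + B = 1.
From c(1) = 1: -4A + 6B = 1.
Solving: A = \frac{1}{2}, B = \frac{1}{2}.
So c(n) = \frac{\left(-4\right)^{n}}{2} + \frac{6^{n}}{2}.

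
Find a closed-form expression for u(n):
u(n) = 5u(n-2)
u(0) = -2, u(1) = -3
Characteristic equation: x² - 5 = 0.
Discriminant Δ = (0)² + 4·(5) = 20.
Roots r₁,₂ = (0 ± √20)/2, so r₁ = \sqrt{5}, r₂ = - \sqrt{5}.
General solution: u(n) = A·r₁^n + B·r₂^n.
From the initial conditions, A + B = -2 and r₁A + r₂B = -3.
Since r₁ - r₂ = √20: A = (-3 - (-2)r₂)/√20 = -1 - \frac{3 \sqrt{5}}{10}, and B = -2 - A = -1 + \frac{3 \sqrt{5}}{10}.
So u(n) = \left(-1 - \frac{3 \sqrt{5}}{10}\right)\left(\sqrt{5}\right)^n + \left(-1 + \frac{3 \sqrt{5}}{10}\right)\left(- \sqrt{5}\right)^n.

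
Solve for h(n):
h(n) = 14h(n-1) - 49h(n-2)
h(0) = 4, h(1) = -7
Characteristic equation: x² - 14x + 49 = 0, which is (x - (7))².
Repeated root r = 7.
General solution: h(n) = (A + Bn)·(7)^n.
From h(0) = 4: A = 4.
From h(1) = -7: (A + B)·(7) = -7 ⇒ B = -5.
So h(n) = \left(4 - 5 n\right) \cdot (7)^n.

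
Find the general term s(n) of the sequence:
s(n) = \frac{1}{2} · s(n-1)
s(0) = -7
Pure geometric recurrence with ratio \frac{1}{2}.
By induction s(n) = s(0) · (\frac{1}{2})^n = - 7 \cdot 2^{- n}.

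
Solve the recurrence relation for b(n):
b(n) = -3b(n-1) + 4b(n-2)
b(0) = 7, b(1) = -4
Characteristic equation: x² + 3x - 4 = 0, which factors as (x - (1))(x - (-4)) = 0.
Roots r₁ = 1, r₂ = -4 (distinct).
General solution: b(n) = A·(1)^n + B·(-4)^n.
From b(0) = 7: A + B = 7.
From b(1) = -4: A - 4B = -4.
Solving: A = \frac{24}{5}, B = \frac{11}{5}.
So b(n) = \frac{11 \left(-4\right)^{n}}{5} + \frac{24}{5}.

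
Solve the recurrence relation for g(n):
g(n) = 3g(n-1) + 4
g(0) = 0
First-order linear non-homogeneous.
Homogeneous solution: g_h(n) = A·(3)^n.
Try constant particular solution g_p = K: K = 3K + 4 ⇒ K = -2.
General: g(n) = A·(3)^n - 2.
Apply g(0) = 0: A - 2 = 0 ⇒ A = 2.
So g(n) = 2 \cdot 3^{n} - 2.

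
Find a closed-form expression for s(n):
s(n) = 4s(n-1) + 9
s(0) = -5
First-order linear non-homogeneous.
Homogeneous solution: s_h(n) = A·(4)^n.
Try constant particular solution s_p = K: K = 4K + 9 ⇒ K = -3.
General: s(n) = A·(4)^n - 3.
Apply s(0) = -5: A - 3 = -5 ⇒ A = -2.
So s(n) = - 2 \cdot 4^{n} - 3.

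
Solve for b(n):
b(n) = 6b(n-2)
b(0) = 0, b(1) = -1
Characteristic equation: x² - 6 = 0.
Discriminant Δ = (0)² + 4·(6) = 24.
Roots r₁,₂ = (0 ± √24)/2, so r₁ = \sqrt{6}, r₂ = - \sqrt{6}.
General solution: b(n) = A·r₁^n + B·r₂^n.
From the initial conditions, A + B = 0 and r₁A + r₂B = -1.
Since r₁ - r₂ = √24: A = (-1 - (0)r₂)/√24 = - \frac{\sqrt{6}}{12}, and B = 0 - A = \frac{\sqrt{6}}{12}.
So b(n) = \left(- \frac{\sqrt{6}}{12}\right)\left(\sqrt{6}\right)^n + \left(\frac{\sqrt{6}}{12}\right)\left(- \sqrt{6}\right)^n.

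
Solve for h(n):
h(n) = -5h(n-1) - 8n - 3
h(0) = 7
First-order linear with linear forcing.
Homogeneous solution: h_h(n) = A·(-5)^n.
Try particular h_p(n) = pn + q. Substituting:
  pn + q = -5(p(n-1) + q) - 8n - 3.
Matching the n-coefficient: p = -5p - 8 ⇒ p = - \frac{4}{3}.
Matching constants: q = 5p - 5q - 3 ⇒ q = - \frac{29}{18}.
General: h(n) = A·(-5)^n - \frac{4 n}{3} - \frac{29}{18}.
Apply h(0) = 7: A - \frac{29}{18} = 7 ⇒ A = \frac{155}{18}.
So h(n) = \frac{155 \left(-5\right)^{n}}{18} - \frac{4 n}{3} - \frac{29}{18}.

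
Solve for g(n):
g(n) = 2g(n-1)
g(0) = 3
This is a homogeneous first-order recurrence with ratio 2.
By induction g(n) = g(0) · (2)^n = 3 \cdot 2^{n}.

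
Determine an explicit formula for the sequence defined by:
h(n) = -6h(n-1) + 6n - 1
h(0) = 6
First-order linear with linear forcing.
Homogeneous solution: h_h(n) = A·(-6)^n.
Try particular h_p(n) = pn + q. Substituting:
  pn + q = -6(p(n-1) + q) + 6n - 1.
Matching the n-coefficient: p = -6p + 6 ⇒ p = \frac{6}{7}.
Matching constants: q = 6p - 6q - 1 ⇒ q = \frac{29}{49}.
General: h(n) = A·(-6)^n + \frac{6 n}{7} + \frac{29}{49}.
Apply h(0) = 6: A + \frac{29}{49} = 6 ⇒ A = \frac{265}{49}.
So h(n) = \frac{265 \left(-6\right)^{n}}{49} + \frac{6 n}{7} + \frac{29}{49}.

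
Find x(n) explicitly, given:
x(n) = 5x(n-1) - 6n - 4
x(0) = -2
First-order linear with linear forcing.
Homogeneous solution: x_h(n) = A·(5)^n.
Try particular x_p(n) = pn + q. Substituting:
  pn + q = 5(p(n-1) + q) - 6n - 4.
Matching the n-coefficient: p = 5p - 6 ⇒ p = \frac{3}{2}.
Matching constants: q = -5p + 5q - 4 ⇒ q = \frac{23}{8}.
General: x(n) = A·(5)^n + \frac{3 n}{2} + \frac{23}{8}.
Apply x(0) = -2: A + \frac{23}{8} = -2 ⇒ A = - \frac{39}{8}.
So x(n) = - \frac{39 \cdot 5^{n}}{8} + \frac{3 n}{2} + \frac{23}{8}.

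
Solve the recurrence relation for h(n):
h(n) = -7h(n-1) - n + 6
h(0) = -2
First-order linear with linear forcing.
Homogeneous solution: h_h(n) = A·(-7)^n.
Try particular h_p(n) = pn + q. Substituting:
  pn + q = -7(p(n-1) + q) - n + 6.
Matching the n-coefficient: p = -7p - 1 ⇒ p = - \frac{1}{8}.
Matching constants: q = 7p - 7q + 6 ⇒ q = \frac{41}{64}.
General: h(n) = A·(-7)^n - \frac{n}{8} + \frac{41}{64}.
Apply h(0) = -2: A + \frac{41}{64} = -2 ⇒ A = - \frac{169}{64}.
So h(n) = - \frac{169 \left(-7\right)^{n}}{64} - \frac{n}{8} + \frac{41}{64}.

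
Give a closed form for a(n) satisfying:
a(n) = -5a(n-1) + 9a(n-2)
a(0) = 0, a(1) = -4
Characteristic equation: x² + 5x - 9 = 0.
Discriminant Δ = (-5)² + 4·(9) = 61.
Roots r₁,₂ = (-5 ± √61)/2, so r₁ = - \frac{5}{2} + \frac{\sqrt{61}}{2}, r₂ = - \frac{\sqrt{61}}{2} - \frac{5}{2}.
General solution: a(n) = A·r₁^n + B·r₂^n.
From the initial conditions, A + B = 0 and r₁A + r₂B = -4.
Since r₁ - r₂ = √61: A = (-4 - (0)r₂)/√61 = - \frac{4 \sqrt{61}}{61}, and B = 0 - A = \frac{4 \sqrt{61}}{61}.
So a(n) = \left(- \frac{4 \sqrt{61}}{61}\right)\left(- \frac{5}{2} + \frac{\sqrt{61}}{2}\right)^n + \left(\frac{4 \sqrt{61}}{61}\right)\left(- \frac{\sqrt{61}}{2} - \frac{5}{2}\right)^n.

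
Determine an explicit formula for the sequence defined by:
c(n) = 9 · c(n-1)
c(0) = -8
Pure geometric recurrence with ratio 9.
By induction c(n) = c(0) · (9)^n = - 8 \cdot 9^{n}.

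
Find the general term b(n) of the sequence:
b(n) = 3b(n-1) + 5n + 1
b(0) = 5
First-order linear with linear forcing.
Homogeneous solution: b_h(n) = A·(3)^n.
Try particular b_p(n) = pn + q. Substituting:
  pn + q = 3(p(n-1) + q) + 5n + 1.
Matching the n-coefficient: p = 3p + 5 ⇒ p = - \frac{5}{2}.
Matching constants: q = -3p + 3q + 1 ⇒ q = - \frac{17}{4}.
General: b(n) = A·(3)^n - \frac{5 n}{2} - \frac{17}{4}.
Apply b(0) = 5: A - \frac{17}{4} = 5 ⇒ A = \frac{37}{4}.
So b(n) = \frac{37 \cdot 3^{n}}{4} - \frac{5 n}{2} - \frac{17}{4}.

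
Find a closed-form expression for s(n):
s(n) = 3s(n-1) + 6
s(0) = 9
First-order linear non-homogeneous.
Homogeneous solution: s_h(n) = A·(3)^n.
Try constant particular solution s_p = K: K = 3K + 6 ⇒ K = -3.
General: s(n) = A·(3)^n - 3.
Apply s(0) = 9: A - 3 = 9 ⇒ A = 12.
So s(n) = 12 \cdot 3^{n} - 3.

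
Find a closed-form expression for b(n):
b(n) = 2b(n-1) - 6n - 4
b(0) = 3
First-order linear with linear forcing.
Homogeneous solution: b_h(n) = A·(2)^n.
Try particular b_p(n) = pn + q. Substituting:
  pn + q = 2(p(n-1) + q) - 6n - 4.
Matching the n-coefficient: p = 2p - 6 ⇒ p = 6.
Matching constants: q = -2p + 2q - 4 ⇒ q = 16.
General: b(n) = A·(2)^n + 6 n + 16.
Apply b(0) = 3: A + 16 = 3 ⇒ A = -13.
So b(n) = - 13 \cdot 2^{n} + 6 n + 16.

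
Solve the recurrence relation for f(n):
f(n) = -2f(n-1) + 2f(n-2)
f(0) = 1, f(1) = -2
Characteristic equation: x² + 2x - 2 = 0.
Discriminant Δ = (-2)² + 4·(2) = 12.
Roots r₁,₂ = (-2 ± √12)/2, so r₁ = -1 + \sqrt{3}, r₂ = - \sqrt{3} - 1.
General solution: f(n) = A·r₁^n + B·r₂^n.
From the initial conditions, A + B = 1 and r₁A + r₂B = -2.
Since r₁ - r₂ = √12: A = (-2 - (1)r₂)/√12 = \frac{1}{2} - \frac{\sqrt{3}}{6}, and B = 1 - A = \frac{\sqrt{3}}{6} + \frac{1}{2}.
So f(n) = \left(\frac{1}{2} - \frac{\sqrt{3}}{6}\right)\left(-1 + \sqrt{3}\right)^n + \left(\frac{\sqrt{3}}{6} + \frac{1}{2}\right)\left(- \sqrt{3} - 1\right)^n.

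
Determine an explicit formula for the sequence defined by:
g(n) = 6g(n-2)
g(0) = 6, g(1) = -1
Characteristic equation: x² - 6 = 0.
Discriminant Δ = (0)² + 4·(6) = 24.
Roots r₁,₂ = (0 ± √24)/2, so r₁ = \sqrt{6}, r₂ = - \sqrt{6}.
General solution: g(n) = A·r₁^n + B·r₂^n.
From the initial conditions, A + B = 6 and r₁A + r₂B = -1.
Since r₁ - r₂ = √24: A = (-1 - (6)r₂)/√24 = 3 - \frac{\sqrt{6}}{12}, and B = 6 - A = \frac{\sqrt{6}}{12} + 3.
So g(n) = \left(3 - \frac{\sqrt{6}}{12}\right)\left(\sqrt{6}\right)^n + \left(\frac{\sqrt{6}}{12} + 3\right)\left(- \sqrt{6}\right)^n.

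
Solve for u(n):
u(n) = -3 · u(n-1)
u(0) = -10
Pure geometric recurrence with ratio -3.
By induction u(n) = u(0) · (-3)^n = - 10 \left(-3\right)^{n}.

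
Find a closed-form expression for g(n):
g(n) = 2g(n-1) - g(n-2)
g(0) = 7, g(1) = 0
Characteristic equation: x² - 2x + 1 = 0, which is (x - (1))².
Repeated root r = 1.
General solution: g(n) = (A + Bn)·(1)^n.
From g(0) = 7: A = 7.
From g(1) = 0: (A + B)·(1) = 0 ⇒ B = -7.
So g(n) = \left(7 - 7 n\right) \cdot (1)^n.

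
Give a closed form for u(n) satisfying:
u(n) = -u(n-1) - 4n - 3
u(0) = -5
First-order linear with linear forcing.
Homogeneous solution: u_h(n) = A·(-1)^n.
Try particular u_p(n) = pn + q. Substituting:
  pn + q = -(p(n-1) + q) - 4n - 3.
Matching the n-coefficient: p = -p - 4 ⇒ p = -2.
Matching constants: q = p - q - 3 ⇒ q = - \frac{5}{2}.
General: u(n) = A·(-1)^n - 2 n - \frac{5}{2}.
Apply u(0) = -5: A - \frac{5}{2} = -5 ⇒ A = - \frac{5}{2}.
So u(n) = - \frac{5 \left(-1\right)^{n}}{2} - 2 n - \frac{5}{2}.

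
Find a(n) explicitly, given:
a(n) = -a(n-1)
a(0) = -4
This is a homogeneous first-order recurrence with ratio -1.
By induction a(n) = a(0) · (-1)^n = - 4 \left(-1\right)^{n}.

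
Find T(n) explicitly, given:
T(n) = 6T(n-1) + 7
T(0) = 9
First-order linear non-homogeneous.
Homogeneous solution: T_h(n) = A·(6)^n.
Try constant particular solution T_p = K: K = 6K + 7 ⇒ K = - \frac{7}{5}.
General: T(n) = A·(6)^n - \frac{7}{5}.
Apply T(0) = 9: A - \frac{7}{5} = 9 ⇒ A = \frac{52}{5}.
So T(n) = \frac{52 \cdot 6^{n}}{5} - \frac{7}{5}.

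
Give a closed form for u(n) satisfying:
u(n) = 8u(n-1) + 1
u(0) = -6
First-order linear non-homogeneous.
Homogeneous solution: u_h(n) = A·(8)^n.
Try constant particular solution u_p = K: K = 8K + 1 ⇒ K = - \frac{1}{7}.
General: u(n) = A·(8)^n - \frac{1}{7}.
Apply u(0) = -6: A - \frac{1}{7} = -6 ⇒ A = - \frac{41}{7}.
So u(n) = - \frac{41 \cdot 8^{n}}{7} - \frac{1}{7}.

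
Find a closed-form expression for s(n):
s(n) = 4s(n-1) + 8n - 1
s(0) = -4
First-order linear with linear forcing.
Homogeneous solution: s_h(n) = A·(4)^n.
Try particular s_p(n) = pn + q. Substituting:
  pn + q = 4(p(n-1) + q) + 8n - 1.
Matching the n-coefficient: p = 4p + 8 ⇒ p = - \frac{8}{3}.
Matching constants: q = -4p + 4q - 1 ⇒ q = - \frac{29}{9}.
General: s(n) = A·(4)^n - \frac{8 n}{3} - \frac{29}{9}.
Apply s(0) = -4: A - \frac{29}{9} = -4 ⇒ A = - \frac{7}{9}.
So s(n) = - \frac{7 \cdot 4^{n}}{9} - \frac{8 n}{3} - \frac{29}{9}.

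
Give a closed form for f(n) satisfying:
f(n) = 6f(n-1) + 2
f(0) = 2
First-order linear non-homogeneous.
Homogeneous solution: f_h(n) = A·(6)^n.
Try constant particular solution f_p = K: K = 6K + 2 ⇒ K = - \frac{2}{5}.
General: f(n) = A·(6)^n - \frac{2}{5}.
Apply f(0) = 2: A - \frac{2}{5} = 2 ⇒ A = \frac{12}{5}.
So f(n) = \frac{12 \cdot 6^{n}}{5} - \frac{2}{5}.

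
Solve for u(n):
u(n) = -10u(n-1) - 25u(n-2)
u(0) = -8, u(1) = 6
Characteristic equation: x² + 10x + 25 = 0, which is (x - (-5))².
Repeated root r = -5.
General solution: u(n) = (A + Bn)·(-5)^n.
From u(0) = -8: A = -8.
From u(1) = 6: (A + B)·(-5) = 6 ⇒ B = \frac{34}{5}.
So u(n) = \left(\frac{34 n}{5} - 8\right) \cdot (-5)^n.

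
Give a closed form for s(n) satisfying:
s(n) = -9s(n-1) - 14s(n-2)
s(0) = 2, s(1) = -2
Characteristic equation: x² + 9x + 14 = 0, which factors as (x - (-2))(x - (-7)) = 0.
Roots r₁ = -2, r₂ = -7 (distinct).
General solution: s(n) = A·(-2)^n + B·(-7)^n.
From s(0) = 2: A + B = 2.
From s(1) = -2: -2A - 7B = -2.
Solving: A = \frac{12}{5}, B = - \frac{2}{5}.
So s(n) = \frac{12 \left(-2\right)^{n}}{5} - \frac{2 \left(-7\right)^{n}}{5}.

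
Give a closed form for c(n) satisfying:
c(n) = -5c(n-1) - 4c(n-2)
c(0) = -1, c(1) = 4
Characteristic equation: x² + 5x + 4 = 0, which factors as (x - (-4))(x - (-1)) = 0.
Roots r₁ = -4, r₂ = -1 (distinct).
General solution: c(n) = A·(-4)^n + B·(-1)^n.
From c(0) = -1: A + B = -1.
From c(1) = 4: -4A - B = 4.
Solving: A = -1, B = 0.
So c(n) = - \left(-4\right)^{n}.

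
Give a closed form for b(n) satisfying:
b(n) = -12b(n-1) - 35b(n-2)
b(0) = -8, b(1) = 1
Characteristic equation: x² + 12x + 35 = 0, which factors as (x - (-5))(x - (-7)) = 0.
Roots r₁ = -5, r₂ = -7 (distinct).
General solution: b(n) = A·(-5)^n + B·(-7)^n.
From b(0) = -8: A + B = -8.
From b(1) = 1: -5A - 7B = 1.
Solving: A = - \frac{55}{2}, B = \frac{39}{2}.
So b(n) = - \frac{55 \left(-5\right)^{n}}{2} + \frac{39 \left(-7\right)^{n}}{2}.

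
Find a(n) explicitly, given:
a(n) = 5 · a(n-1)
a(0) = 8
Pure geometric recurrence with ratio 5.
By induction a(n) = a(0) · (5)^n = 8 \cdot 5^{n}.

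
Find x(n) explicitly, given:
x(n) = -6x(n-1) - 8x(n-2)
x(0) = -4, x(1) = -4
Characteristic equation: x² + 6x + 8 = 0, which factors as (x - (-2))(x - (-4)) = 0.
Roots r₁ = -2, r₂ = -4 (distinct).
General solution: x(n) = A·(-2)^n + B·(-4)^n.
From x(0) = -4: A + B = -4.
From x(1) = -4: -2A - 4B = -4.
Solving: A = -10, B = 6.
So x(n) = - 10 \left(-2\right)^{n} + 6 \left(-4\right)^{n}.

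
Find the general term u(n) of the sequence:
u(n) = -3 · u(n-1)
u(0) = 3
Pure geometric recurrence with ratio -3.
By induction u(n) = u(0) · (-3)^n = 3 \left(-3\right)^{n}.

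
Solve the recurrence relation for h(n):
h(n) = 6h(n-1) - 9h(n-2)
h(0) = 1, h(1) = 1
Characteristic equation: x² - 6x + 9 = 0, which is (x - (3))².
Repeated root r = 3.
General solution: h(n) = (A + Bn)·(3)^n.
From h(0) = 1: A = 1.
From h(1) = 1: (A + B)·(3) = 1 ⇒ B = - \frac{2}{3}.
So h(n) = \left(1 - \frac{2 n}{3}\right) \cdot (3)^n.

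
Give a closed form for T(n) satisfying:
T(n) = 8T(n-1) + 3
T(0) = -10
First-order linear non-homogeneous.
Homogeneous solution: T_h(n) = A·(8)^n.
Try constant particular solution T_p = K: K = 8K + 3 ⇒ K = - \frac{3}{7}.
General: T(n) = A·(8)^n - \frac{3}{7}.
Apply T(0) = -10: A - \frac{3}{7} = -10 ⇒ A = - \frac{67}{7}.
So T(n) = - \frac{67 \cdot 8^{n}}{7} - \frac{3}{7}.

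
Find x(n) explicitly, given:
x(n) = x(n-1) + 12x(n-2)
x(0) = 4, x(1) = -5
Characteristic equation: x² - x - 12 = 0, which factors as (x - (4))(x - (-3)) = 0.
Roots r₁ = 4, r₂ = -3 (distinct).
General solution: x(n) = A·(4)^n + B·(-3)^n.
From x(0) = 4: A + B = 4.
From x(1) = -5: 4A - 3B = -5.
Solving: A = 1, B = 3.
So x(n) = 3 \left(-3\right)^{n} + 4^{n}.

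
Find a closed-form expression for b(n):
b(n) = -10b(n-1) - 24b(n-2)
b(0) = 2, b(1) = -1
Characteristic equation: x² + 10x + 24 = 0, which factors as (x - (-4))(x - (-6)) = 0.
Roots r₁ = -4, r₂ = -6 (distinct).
General solution: b(n) = A·(-4)^n + B·(-6)^n.
From b(0) = 2: A + B = 2.
From b(1) = -1: -4A - 6B = -1.
Solving: A = \frac{11}{2}, B = - \frac{7}{2}.
So b(n) = \frac{11 \left(-4\right)^{n}}{2} - \frac{7 \left(-6\right)^{n}}{2}.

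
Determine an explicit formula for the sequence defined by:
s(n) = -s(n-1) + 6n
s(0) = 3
First-order linear with linear forcing.
Homogeneous solution: s_h(n) = A·(-1)^n.
Try particular s_p(n) = pn + q. Substituting:
  pn + q = -(p(n-1) + q) + 6n.
Matching the n-coefficient: p = -p + 6 ⇒ p = 3.
Matching constants: q = p - q ⇒ q = \frac{3}{2}.
General: s(n) = A·(-1)^n + 3 n + \frac{3}{2}.
Apply s(0) = 3: A + \frac{3}{2} = 3 ⇒ A = \frac{3}{2}.
So s(n) = \frac{3 \left(-1\right)^{n}}{2} + 3 n + \frac{3}{2}.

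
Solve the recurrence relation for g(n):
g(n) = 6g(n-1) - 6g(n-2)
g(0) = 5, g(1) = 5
Characteristic equation: x² - 6x + 6 = 0.
Discriminant Δ = (6)² + 4·(-6) = 12.
Roots r₁,₂ = (6 ± √12)/2, so r₁ = \sqrt{3} + 3, r₂ = 3 - \sqrt{3}.
General solution: g(n) = A·r₁^n + B·r₂^n.
From the initial conditions, A + B = 5 and r₁A + r₂B = 5.
Since r₁ - r₂ = √12: A = (5 - (5)r₂)/√12 = \frac{5}{2} - \frac{5 \sqrt{3}}{3}, and B = 5 - A = \frac{5}{2} + \frac{5 \sqrt{3}}{3}.
So g(n) = \left(\frac{5}{2} - \frac{5 \sqrt{3}}{3}\right)\left(\sqrt{3} + 3\right)^n + \left(\frac{5}{2} + \frac{5 \sqrt{3}}{3}\right)\left(3 - \sqrt{3}\right)^n.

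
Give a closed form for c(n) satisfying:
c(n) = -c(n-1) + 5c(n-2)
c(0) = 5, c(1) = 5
Characteristic equation: x² + x - 5 = 0.
Discriminant Δ = (-1)² + 4·(5) = 21.
Roots r₁,₂ = (-1 ± √21)/2, so r₁ = - \frac{1}{2} + \frac{\sqrt{21}}{2}, r₂ = - \frac{\sqrt{21}}{2} - \frac{1}{2}.
General solution: c(n) = A·r₁^n + B·r₂^n.
From the initial conditions, A + B = 5 and r₁A + r₂B = 5.
Since r₁ - r₂ = √21: A = (5 - (5)r₂)/√21 = \frac{5 \sqrt{21}}{14} + \frac{5}{2}, and B = 5 - A = \frac{5}{2} - \frac{5 \sqrt{21}}{14}.
So c(n) = \left(\frac{5 \sqrt{21}}{14} + \frac{5}{2}\right)\left(- \frac{1}{2} + \frac{\sqrt{21}}{2}\right)^n + \left(\frac{5}{2} - \frac{5 \sqrt{21}}{14}\right)\left(- \frac{\sqrt{21}}{2} - \frac{1}{2}\right)^n.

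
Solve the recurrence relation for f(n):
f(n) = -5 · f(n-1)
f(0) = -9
Pure geometric recurrence with ratio -5.
By induction f(n) = f(0) · (-5)^n = - 9 \left(-5\right)^{n}.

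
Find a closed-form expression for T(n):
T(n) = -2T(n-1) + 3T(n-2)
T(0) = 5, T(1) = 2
Characteristic equation: x² + 2x - 3 = 0, which factors as (x - (-3))(x - (1)) = 0.
Roots r₁ = -3, r₂ = 1 (distinct).
General solution: T(n) = A·(-3)^n + B·(1)^n.
From T(0) = 5: A + B = 5.
From T(1) = 2: -3A + B = 2.
Solving: A = \frac{3}{4}, B = \frac{17}{4}.
So T(n) = \frac{3 \left(-3\right)^{n}}{4} + \frac{17}{4}.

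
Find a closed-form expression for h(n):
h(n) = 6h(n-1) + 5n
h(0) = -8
First-order linear with linear forcing.
Homogeneous solution: h_h(n) = A·(6)^n.
Try particular h_p(n) = pn + q. Substituting:
  pn + q = 6(p(n-1) + q) + 5n.
Matching the n-coefficient: p = 6p + 5 ⇒ p = -1.
Matching constants: q = -6p + 6q ⇒ q = - \frac{6}{5}.
General: h(n) = A·(6)^n - n - \frac{6}{5}.
Apply h(0) = -8: A - \frac{6}{5} = -8 ⇒ A = - \frac{34}{5}.
So h(n) = - \frac{34 \cdot 6^{n}}{5} - n - \frac{6}{5}.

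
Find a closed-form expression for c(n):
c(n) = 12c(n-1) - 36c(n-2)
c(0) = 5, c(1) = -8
Characteristic equation: x² - 12x + 36 = 0, which is (x - (6))².
Repeated root r = 6.
General solution: c(n) = (A + Bn)·(6)^n.
From c(0) = 5: A = 5.
From c(1) = -8: (A + B)·(6) = -8 ⇒ B = - \frac{19}{3}.
So c(n) = \left(5 - \frac{19 n}{3}\right) \cdot (6)^n.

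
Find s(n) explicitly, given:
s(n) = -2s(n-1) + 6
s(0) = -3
First-order linear non-homogeneous.
Homogeneous solution: s_h(n) = A·(-2)^n.
Try constant particular solution s_p = K: K = -2K + 6 ⇒ K = 2.
General: s(n) = A·(-2)^n + 2.
Apply s(0) = -3: A + 2 = -3 ⇒ A = -5.
So s(n) = 2 - 5 \left(-2\right)^{n}.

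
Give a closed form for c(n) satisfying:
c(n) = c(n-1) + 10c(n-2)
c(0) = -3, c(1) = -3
Characteristic equation: x² - x - 10 = 0.
Discriminant Δ = (1)² + 4·(10) = 41.
Roots r₁,₂ = (1 ± √41)/2, so r₁ = \frac{1}{2} + \frac{\sqrt{41}}{2}, r₂ = \frac{1}{2} - \frac{\sqrt{41}}{2}.
General solution: c(n) = A·r₁^n + B·r₂^n.
From the initial conditions, A + B = -3 and r₁A + r₂B = -3.
Since r₁ - r₂ = √41: A = (-3 - (-3)r₂)/√41 = - \frac{3}{2} - \frac{3 \sqrt{41}}{82}, and B = -3 - A = - \frac{3}{2} + \frac{3 \sqrt{41}}{82}.
So c(n) = \left(- \frac{3}{2} - \frac{3 \sqrt{41}}{82}\right)\left(\frac{1}{2} + \frac{\sqrt{41}}{2}\right)^n + \left(- \frac{3}{2} + \frac{3 \sqrt{41}}{82}\right)\left(\frac{1}{2} - \frac{\sqrt{41}}{2}\right)^n.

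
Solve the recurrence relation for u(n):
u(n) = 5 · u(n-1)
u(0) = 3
Pure geometric recurrence with ratio 5.
By induction u(n) = u(0) · (5)^n = 3 \cdot 5^{n}.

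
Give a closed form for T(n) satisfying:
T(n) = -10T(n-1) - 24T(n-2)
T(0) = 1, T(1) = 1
Characteristic equation: x² + 10x + 24 = 0, which factors as (x - (-6))(x - (-4)) = 0.
Roots r₁ = -6, r₂ = -4 (distinct).
General solution: T(n) = A·(-6)^n + B·(-4)^n.
From T(0) = 1: A + B = 1.
From T(1) = 1: -6A - 4B = 1.
Solving: A = - \frac{5}{2}, B = \frac{7}{2}.
So T(n) = \frac{7 \left(-4\right)^{n}}{2} - \frac{5 \left(-6\right)^{n}}{2}.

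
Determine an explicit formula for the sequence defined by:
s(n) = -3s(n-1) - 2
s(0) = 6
First-order linear non-homogeneous.
Homogeneous solution: s_h(n) = A·(-3)^n.
Try constant particular solution s_p = K: K = -3K - 2 ⇒ K = - \frac{1}{2}.
General: s(n) = A·(-3)^n - \frac{1}{2}.
Apply s(0) = 6: A - \frac{1}{2} = 6 ⇒ A = \frac{13}{2}.
So s(n) = \frac{13 \left(-3\right)^{n}}{2} - \frac{1}{2}.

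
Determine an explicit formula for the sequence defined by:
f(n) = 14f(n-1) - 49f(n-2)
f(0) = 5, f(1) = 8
Characteristic equation: x² - 14x + 49 = 0, which is (x - (7))².
Repeated root r = 7.
General solution: f(n) = (A + Bn)·(7)^n.
From f(0) = 5: A = 5.
From f(1) = 8: (A + B)·(7) = 8 ⇒ B = - \frac{27}{7}.
So f(n) = \left(5 - \frac{27 n}{7}\right) \cdot (7)^n.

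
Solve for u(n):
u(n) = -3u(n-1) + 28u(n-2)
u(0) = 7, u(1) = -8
Characteristic equation: x² + 3x - 28 = 0, which factors as (x - (-7))(x - (4)) = 0.
Roots r₁ = -7, r₂ = 4 (distinct).
General solution: u(n) = A·(-7)^n + B·(4)^n.
From u(0) = 7: A + B = 7.
From u(1) = -8: -7A + 4B = -8.
Solving: A = \frac{36}{11}, B = \frac{41}{11}.
So u(n) = \frac{36 \left(-7\right)^{n}}{11} + \frac{41 \cdot 4^{n}}{11}.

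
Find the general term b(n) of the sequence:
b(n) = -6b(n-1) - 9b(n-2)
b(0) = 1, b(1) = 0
Characteristic equation: x² + 6x + 9 = 0, which is (x - (-3))².
Repeated root r = -3.
General solution: b(n) = (A + Bn)·(-3)^n.
From b(0) = 1: A = 1.
From b(1) = 0: (A + B)·(-3) = 0 ⇒ B = -1.
So b(n) = \left(1 - n\right) \cdot (-3)^n.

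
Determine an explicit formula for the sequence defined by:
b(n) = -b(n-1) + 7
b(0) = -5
First-order linear non-homogeneous.
Homogeneous solution: b_h(n) = A·(-1)^n.
Try constant particular solution b_p = K: K = -K + 7 ⇒ K = \frac{7}{2}.
General: b(n) = A·(-1)^n + \frac{7}{2}.
Apply b(0) = -5: A + \frac{7}{2} = -5 ⇒ A = - \frac{17}{2}.
So b(n) = \frac{7}{2} - \frac{17 \left(-1\right)^{n}}{2}.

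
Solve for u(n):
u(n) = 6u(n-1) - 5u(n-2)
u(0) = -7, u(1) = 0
Characteristic equation: x² - 6x + 5 = 0, which factors as (x - (1))(x - (5)) = 0.
Roots r₁ = 1, r₂ = 5 (distinct).
General solution: u(n) = A·(1)^n + B·(5)^n.
From u(0) = -7: A + B = -7.
From u(1) = 0: A + 5B = 0.
Solving: A = - \frac{35}{4}, B = \frac{7}{4}.
So u(n) = \frac{7 \cdot 5^{n}}{4} - \frac{35}{4}.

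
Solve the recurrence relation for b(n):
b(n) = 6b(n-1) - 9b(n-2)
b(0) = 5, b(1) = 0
Characteristic equation: x² - 6x + 9 = 0, which is (x - (3))².
Repeated root r = 3.
General solution: b(n) = (A + Bn)·(3)^n.
From b(0) = 5: A = 5.
From b(1) = 0: (A + B)·(3) = 0 ⇒ B = -5.
So b(n) = \left(5 - 5 n\right) \cdot (3)^n.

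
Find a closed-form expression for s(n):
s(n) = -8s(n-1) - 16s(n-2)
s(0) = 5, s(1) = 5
Characteristic equation: x² + 8x + 16 = 0, which is (x - (-4))².
Repeated root r = -4.
General solution: s(n) = (A + Bn)·(-4)^n.
From s(0) = 5: A = 5.
From s(1) = 5: (A + B)·(-4) = 5 ⇒ B = - \frac{25}{4}.
So s(n) = \left(5 - \frac{25 n}{4}\right) \cdot (-4)^n.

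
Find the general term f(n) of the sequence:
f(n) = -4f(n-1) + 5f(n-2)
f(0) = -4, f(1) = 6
Characteristic equation: x² + 4x - 5 = 0, which factors as (x - (1))(x - (-5)) = 0.
Roots r₁ = 1, r₂ = -5 (distinct).
General solution: f(n) = A·(1)^n + B·(-5)^n.
From f(0) = -4: A + B = -4.
From f(1) = 6: A - 5B = 6.
Solving: A = - \frac{7}{3}, B = - \frac{5}{3}.
So f(n) = - \frac{5 \left(-5\right)^{n}}{3} - \frac{7}{3}.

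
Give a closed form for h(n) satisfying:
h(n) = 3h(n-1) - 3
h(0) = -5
First-order linear non-homogeneous.
Homogeneous solution: h_h(n) = A·(3)^n.
Try constant particular solution h_p = K: K = 3K - 3 ⇒ K = \frac{3}{2}.
General: h(n) = A·(3)^n + \frac{3}{2}.
Apply h(0) = -5: A + \frac{3}{2} = -5 ⇒ A = - \frac{13}{2}.
So h(n) = \frac{3}{2} - \frac{13 \cdot 3^{n}}{2}.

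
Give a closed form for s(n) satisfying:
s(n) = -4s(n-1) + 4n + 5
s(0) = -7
First-order linear with linear forcing.
Homogeneous solution: s_h(n) = A·(-4)^n.
Try particular s_p(n) = pn + q. Substituting:
  pn + q = -4(p(n-1) + q) + 4n + 5.
Matching the n-coefficient: p = -4p + 4 ⇒ p = \frac{4}{5}.
Matching constants: q = 4p - 4q + 5 ⇒ q = \frac{41}{25}.
General: s(n) = A·(-4)^n + \frac{4 n}{5} + \frac{41}{25}.
Apply s(0) = -7: A + \frac{41}{25} = -7 ⇒ A = - \frac{216}{25}.
So s(n) = - \frac{216 \left(-4\right)^{n}}{25} + \frac{4 n}{5} + \frac{41}{25}.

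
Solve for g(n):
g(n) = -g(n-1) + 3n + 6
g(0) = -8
First-order linear with linear forcing.
Homogeneous solution: g_h(n) = A·(-1)^n.
Try particular g_p(n) = pn + q. Substituting:
  pn + q = -(p(n-1) + q) + 3n + 6.
Matching the n-coefficient: p = -p + 3 ⇒ p = \frac{3}{2}.
Matching constants: q = p - q + 6 ⇒ q = \frac{15}{4}.
General: g(n) = A·(-1)^n + \frac{3 n}{2} + \frac{15}{4}.
Apply g(0) = -8: A + \frac{15}{4} = -8 ⇒ A = - \frac{47}{4}.
So g(n) = - \frac{47 \left(-1\right)^{n}}{4} + \frac{3 n}{2} + \frac{15}{4}.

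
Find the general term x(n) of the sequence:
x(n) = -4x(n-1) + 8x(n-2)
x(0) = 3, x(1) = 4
Characteristic equation: x² + 4x - 8 = 0.
Discriminant Δ = (-4)² + 4·(8) = 48.
Roots r₁,₂ = (-4 ± √48)/2, so r₁ = -2 + 2 \sqrt{3}, r₂ = - 2 \sqrt{3} - 2.
General solution: x(n) = A·r₁^n + B·r₂^n.
From the initial conditions, A + B = 3 and r₁A + r₂B = 4.
Since r₁ - r₂ = √48: A = (4 - (3)r₂)/√48 = \frac{5 \sqrt{3}}{6} + \frac{3}{2}, and B = 3 - A = \frac{3}{2} - \frac{5 \sqrt{3}}{6}.
So x(n) = \left(\frac{5 \sqrt{3}}{6} + \frac{3}{2}\right)\left(-2 + 2 \sqrt{3}\right)^n + \left(\frac{3}{2} - \frac{5 \sqrt{3}}{6}\right)\left(- 2 \sqrt{3} - 2\right)^n.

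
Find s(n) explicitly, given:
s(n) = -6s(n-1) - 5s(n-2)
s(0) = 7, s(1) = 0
Characteristic equation: x² + 6x + 5 = 0, which factors as (x - (-1))(x - (-5)) = 0.
Roots r₁ = -1, r₂ = -5 (distinct).
General solution: s(n) = A·(-1)^n + B·(-5)^n.
From s(0) = 7: A + B = 7.
From s(1) = 0: -A - 5B = 0.
Solving: A = \frac{35}{4}, B = - \frac{7}{4}.
So s(n) = \frac{35 \left(-1\right)^{n}}{4} - \frac{7 \left(-5\right)^{n}}{4}.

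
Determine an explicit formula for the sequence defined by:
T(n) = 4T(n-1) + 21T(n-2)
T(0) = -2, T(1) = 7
Characteristic equation: x² - 4x - 21 = 0, which factors as (x - (-3))(x - (7)) = 0.
Roots r₁ = -3, r₂ = 7 (distinct).
General solution: T(n) = A·(-3)^n + B·(7)^n.
From T(0) = -2: A + B = -2.
From T(1) = 7: -3A + 7B = 7.
Solving: A = - \frac{21}{10}, B = \frac{1}{10}.
So T(n) = - \frac{21 \left(-3\right)^{n}}{10} + \frac{7^{n}}{10}.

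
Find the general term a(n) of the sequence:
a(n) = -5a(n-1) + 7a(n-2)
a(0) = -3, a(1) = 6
Characteristic equation: x² + 5x - 7 = 0.
Discriminant Δ = (-5)² + 4·(7) = 53.
Roots r₁,₂ = (-5 ± √53)/2, so r₁ = - \frac{5}{2} + \frac{\sqrt{53}}{2}, r₂ = - \frac{\sqrt{53}}{2} - \frac{5}{2}.
General solution: a(n) = A·r₁^n + B·r₂^n.
From the initial conditions, A + B = -3 and r₁A + r₂B = 6.
Since r₁ - r₂ = √53: A = (6 - (-3)r₂)/√53 = - \frac{3}{2} - \frac{3 \sqrt{53}}{106}, and B = -3 - A = - \frac{3}{2} + \frac{3 \sqrt{53}}{106}.
So a(n) = \left(- \frac{3}{2} - \frac{3 \sqrt{53}}{106}\right)\left(- \frac{5}{2} + \frac{\sqrt{53}}{2}\right)^n + \left(- \frac{3}{2} + \frac{3 \sqrt{53}}{106}\right)\left(- \frac{\sqrt{53}}{2} - \frac{5}{2}\right)^n.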